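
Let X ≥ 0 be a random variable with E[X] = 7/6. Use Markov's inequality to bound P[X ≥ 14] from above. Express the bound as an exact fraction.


μ = E[X] = 7/6, a = 14.
Markov: P[X ≥ 14] ≤ μ/a = (7/6)/14 = 1/12.
Numerically: ≈ 0.083333.
(Since a = 14 > μ = 1.166667, the bound 1/12 is < 1 and informative.)

P[X ≥ 14] ≤ 1/12 ≈ 0.083333.


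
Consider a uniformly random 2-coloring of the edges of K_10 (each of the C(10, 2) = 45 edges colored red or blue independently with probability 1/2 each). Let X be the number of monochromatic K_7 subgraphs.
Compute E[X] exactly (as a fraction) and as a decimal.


Let X = Σ_S X_S over the C(10, 7) = 120 subsets S of size 7, where X_S = 1 if the K_7 on S is monochromatic.
For a fixed S, the K_7 on S has C(7, 2) = 21 edges. P[all 21 edges red] = (1/2)^21, and likewise for blue, so P[monochromatic] = 2·(1/2)^21 = 2^{1 − 21} = 1/1048576.
By linearity: E[X] = C(10, 7) · 2^{1 − 21} = 120 · 1/1048576 = 15/131072.
Numerically: E[X] ≈ 0.000114.

E[X] = C(10,7)·2^(1−C(7,2)) = 15/131072 ≈ 0.000114.


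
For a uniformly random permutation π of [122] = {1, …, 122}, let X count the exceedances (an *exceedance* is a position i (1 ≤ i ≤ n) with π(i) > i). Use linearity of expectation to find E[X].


Write X = Σ_{i=1}^{122} X_i, where X_i = 1_{π(i) > i}.
For each fixed i, π(i) is uniform over {1, …, 122} (marginal of a uniform permutation), so P[π(i) > i] = (n − i)/n. Summing: Σ_{i=1}^{122} (n − i)/n = (0 + 1 + … + 121)/122 = 122(122 − 1)/(2·122) = (122 − 1)/2.
Hence E[X] = Σ_{i=1}^{122} (122 − i)/122 = 121/2 ≈ 60.50000.

E[X] = 121/2 = 60.50000.


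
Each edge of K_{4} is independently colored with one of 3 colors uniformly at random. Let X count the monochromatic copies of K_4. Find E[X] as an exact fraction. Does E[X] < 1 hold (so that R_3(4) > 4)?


E[X] = C(4, 4) · 3^{1 − 6} = 1 · 3^{−5} = 1/243.
As a reduced fraction: E[X] = 1/243 ≈ 0.004115.
Is E[X] < 1? YES.
Since E[X] < 1, there exists a 3-coloring of K_{4} with no monochromatic K_4; hence R_3(4) > 4.

E[X] = 1/243 ≈ 0.004115; E[X] < 1, so R_3(4) > 4.


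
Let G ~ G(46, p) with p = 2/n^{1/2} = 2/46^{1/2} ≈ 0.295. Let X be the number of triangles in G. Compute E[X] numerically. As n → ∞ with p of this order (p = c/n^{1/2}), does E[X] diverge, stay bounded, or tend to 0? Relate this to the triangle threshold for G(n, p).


Number of potential triangles: C(46, 3) = 15180.
Each occurs with probability p³ ≈ (0.295)³ ≈ 2.56421e-02.
By linearity: E[X] = C(46, 3)·p³ ≈ 15180 · 2.56421e-02 ≈ 389.247.
Since α = 1/2 < 1, p = c/n^{1/2} ≫ 1/n is above the triangle threshold p ~ 1/n. Asymptotically E[X] ~ (c³/6)·n^{3(1−α)} = (2³/6)·n^{1.5} → ∞; triangles are abundant w.h.p.

E[X] ≈ 389.247; in regime p = Θ(1/n^{1/2}) E[X] diverges (above the triangle threshold p ~ 1/n).


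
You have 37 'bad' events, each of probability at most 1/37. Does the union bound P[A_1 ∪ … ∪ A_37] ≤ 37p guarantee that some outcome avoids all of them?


Union bound: P[∪_{i=1}^{37} A_i] ≤ Σ_i P[A_i] ≤ 37·p = 37·(1/37) = 1.
Numerically: 1 ≈ 1.000000.
Is 1 < 1? NO.
Since the bound 1 is ≥ 1, the union bound is uninformative here; it does NOT by itself certify existence.

37·p = 1 ≈ 1.000000; existence NOT certified by the union bound.


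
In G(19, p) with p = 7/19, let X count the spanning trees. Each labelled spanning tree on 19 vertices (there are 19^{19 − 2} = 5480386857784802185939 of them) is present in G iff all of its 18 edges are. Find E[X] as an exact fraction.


K_19 has 19^{19 − 2} = 5480386857784802185939 labelled spanning trees.
For each such spanning tree H, let X_H = 1 if all 18 edges of H are present in G. Then P[X_H = 1] = p^{18} = (7/19)^{18} = 1628413597910449/104127350297911241532841.
By linearity of expectation: E[X] = Σ_H E[X_H] = 5480386857784802185939 · p^{18} = 5480386857784802185939 · 1628413597910449/104127350297911241532841 = 1628413597910449/19.
Numerically: E[X] ≈ 8.571e+13.

E[X] = 5480386857784802185939 · (7/19)^{18} = 1628413597910449/19 ≈ 8.571e+13.


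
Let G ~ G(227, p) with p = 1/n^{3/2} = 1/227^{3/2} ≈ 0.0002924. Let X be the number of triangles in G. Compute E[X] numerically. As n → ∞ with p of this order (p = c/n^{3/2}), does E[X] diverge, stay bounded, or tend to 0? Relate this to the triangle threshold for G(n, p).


Number of potential triangles: C(227, 3) = 1923825.
Each occurs with probability p³ ≈ (0.0002924)³ ≈ 2.499676e-11.
By linearity: E[X] = C(227, 3)·p³ ≈ 1923825 · 2.499676e-11 ≈ 0.0000.
Since α = 3/2 > 1, p = c/n^{3/2} = o(1/n) is below the triangle threshold p ~ 1/n. Asymptotically E[X] ~ (c³/6)·n^{3(1−α)} = (1³/6)·n^{-1.5} → 0, so by Markov's inequality G has no triangles w.h.p.

E[X] ≈ 0.0000; in regime p = Θ(1/n^{3/2}) E[X] tends to 0 (below the triangle threshold p ~ 1/n).


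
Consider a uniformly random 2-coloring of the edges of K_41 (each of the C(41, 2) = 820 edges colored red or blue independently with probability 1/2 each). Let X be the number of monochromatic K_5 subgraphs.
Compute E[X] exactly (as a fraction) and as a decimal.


Let X = Σ_S X_S over the C(41, 5) = 749398 subsets S of size 5, where X_S = 1 if the K_5 on S is monochromatic.
For a fixed S, the K_5 on S has C(5, 2) = 10 edges. P[all 10 edges red] = (1/2)^10, and likewise for blue, so P[monochromatic] = 2·(1/2)^10 = 2^{1 − 10} = 1/512.
By linearity: E[X] = C(41, 5) · 2^{1 − 10} = 749398 · 1/512 = 374699/256.
Numerically: E[X] ≈ 1463.667969.

E[X] = C(41,5)·2^(1−C(5,2)) = 374699/256 ≈ 1463.667969.


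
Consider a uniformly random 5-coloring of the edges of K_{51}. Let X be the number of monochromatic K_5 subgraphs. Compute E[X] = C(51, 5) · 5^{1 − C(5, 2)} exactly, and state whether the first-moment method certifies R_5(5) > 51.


E[X] = C(51, 5) · 5^{1 − 10} = 2349060 · 5^{−9} = 2349060/1953125.
As a reduced fraction: E[X] = 469812/390625 ≈ 1.202719.
Is E[X] < 1? NO.
Since E[X] ≥ 1, the first-moment bound is inconclusive at n = 51; it does NOT by itself certify R_5(5) > 51.

E[X] = 469812/390625 ≈ 1.202719; E[X] ≥ 1; first-moment method inconclusive here.


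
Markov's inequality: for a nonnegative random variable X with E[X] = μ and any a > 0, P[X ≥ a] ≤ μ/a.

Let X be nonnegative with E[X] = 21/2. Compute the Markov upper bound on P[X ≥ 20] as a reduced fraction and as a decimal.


μ = E[X] = 21/2, a = 20.
Markov: P[X ≥ 20] ≤ μ/a = (21/2)/20 = 21/40.
Numerically: ≈ 0.5250.
(Since a = 20 > μ = 10.5000, the bound 21/40 is < 1 and informative.)

P[X ≥ 20] ≤ 21/40 ≈ 0.5250.


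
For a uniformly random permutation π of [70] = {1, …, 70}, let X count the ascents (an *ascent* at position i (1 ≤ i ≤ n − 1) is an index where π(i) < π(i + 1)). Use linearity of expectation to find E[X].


Write X = Σ X_I over i = 1, …, 69, with X_I the indicator of one ascent.
There are 69 indicators.
For each fixed i, the pair (π(i), π(i+1)) is a uniformly random ordered pair of distinct values from {1, …, 70}; by symmetry P[π(i) < π(i+1)] = 1/2.
By linearity: E[X] = 69 · (1/2) = (70 − 1) · (1/2) = 69/2 ≈ 34.500.

E[X] = 69/2 = 34.500.


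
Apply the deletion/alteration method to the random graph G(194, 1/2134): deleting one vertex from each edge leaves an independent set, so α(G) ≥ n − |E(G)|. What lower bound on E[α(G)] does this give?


E[|E(G)|] = C(194, 2)·p = 18721 · (1/2134) = 193/22.
E[α(G)] ≥ n − E[|E(G)|] = 194 − 193/22 = 4075/22.
Numerically: ≈ 185.22727.
(This is only a lower bound; the true E[α(G)] may be larger.)

E[α(G)] ≥ 4075/22 ≈ 185.22727.


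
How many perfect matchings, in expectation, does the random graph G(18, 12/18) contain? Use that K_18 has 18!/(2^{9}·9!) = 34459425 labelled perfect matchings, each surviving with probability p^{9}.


K_18 has 18!/(2^{9}·9!) = 34459425 labelled perfect matchings.
For each such perfect matching H, let X_H = 1 if all 9 edges of H are present in G. Then P[X_H = 1] = p^{9} = (2/3)^{9} = 512/19683.
Summing the indicators: E[X] = Σ_H E[X_H] = 34459425 · p^{9} = 34459425 · 512/19683 = 217817600/243.
Numerically: E[X] ≈ 8.9637e+05.

E[X] = 34459425 · (2/3)^{9} = 217817600/243 ≈ 8.9637e+05.


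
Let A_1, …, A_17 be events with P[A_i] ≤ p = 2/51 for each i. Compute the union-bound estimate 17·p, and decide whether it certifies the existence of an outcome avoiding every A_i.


Union bound: P[∪_{i=1}^{17} A_i] ≤ Σ_i P[A_i] ≤ 17·p = 17·(2/51) = 2/3.
Numerically: 2/3 ≈ 0.667.
Is 2/3 < 1? YES.
Since P[∪ A_i] ≤ 2/3 < 1, the complement has P[∩ A_i^c] ≥ 1 − 2/3 = 1/3 > 0, so some outcome avoids every A_i.

17·p = 2/3 ≈ 0.667; existence CERTIFIED by the union bound.


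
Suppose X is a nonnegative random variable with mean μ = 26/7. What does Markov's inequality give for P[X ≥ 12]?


μ = E[X] = 26/7, a = 12.
Markov: P[X ≥ 12] ≤ μ/a = (26/7)/12 = 13/42.
Numerically: ≈ 0.310.
(Since a = 12 > μ = 3.714, the bound 13/42 is < 1 and informative.)

P[X ≥ 12] ≤ 13/42 ≈ 0.310.


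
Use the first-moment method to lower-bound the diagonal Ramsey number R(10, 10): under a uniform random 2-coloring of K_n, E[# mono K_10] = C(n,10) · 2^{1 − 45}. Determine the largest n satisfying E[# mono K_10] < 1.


We need C(n, 10) · 2^{1 − 45} < 1, i.e. C(n, 10) < 2^{45 − 1} = 17592186044416.
Check values of n near the boundary:
  n = 97: C(97, 10) = 12576469727536; 12576469727536 < 17592186044416? YES
  n = 98: C(98, 10) = 14005614014756; 14005614014756 < 17592186044416? YES
  n = 99: C(99, 10) = 15579278510796; 15579278510796 < 17592186044416? YES
  n = 100: C(100, 10) = 17310309456440; 17310309456440 < 17592186044416? YES
  n = 101: C(101, 10) = 19212541264840; 19212541264840 < 17592186044416? NO
  n = 102: C(102, 10) = 21300860967540; 21300860967540 < 17592186044416? NO
The largest n with C(n, 10) < 17592186044416 is n = 100 (where E[X] = 2163788682055/2199023255552 ≈ 0.983977). Hence R(10, 10) > 100, i.e. R(10, 10) ≥ 101.

Largest n = 100; hence R(10, 10) > 100.


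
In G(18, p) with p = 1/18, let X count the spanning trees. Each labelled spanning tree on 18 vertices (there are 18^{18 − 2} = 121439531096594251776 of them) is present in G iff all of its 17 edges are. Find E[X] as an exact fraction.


K_18 has 18^{18 − 2} = 121439531096594251776 labelled spanning trees.
For each such spanning tree H, let X_H = 1 if all 17 edges of H are present in G. Then P[X_H = 1] = p^{17} = (1/18)^{17} = 1/2185911559738696531968.
Summing the indicators: E[X] = Σ_H E[X_H] = 121439531096594251776 · p^{17} = 121439531096594251776 · 1/2185911559738696531968 = 1/18.
Numerically: E[X] ≈ 0.05556.

E[X] = 121439531096594251776 · (1/18)^{17} = 1/18 ≈ 0.05556.


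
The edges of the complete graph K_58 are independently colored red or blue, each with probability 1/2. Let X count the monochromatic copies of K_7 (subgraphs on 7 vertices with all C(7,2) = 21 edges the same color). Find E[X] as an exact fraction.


Let X = Σ_S X_S over the C(58, 7) = 300674088 subsets S of size 7, where X_S = 1 if the K_7 on S is monochromatic.
For a fixed S, the K_7 on S has C(7, 2) = 21 edges. P[all 21 edges red] = (1/2)^21, and likewise for blue, so P[monochromatic] = 2·(1/2)^21 = 2^{1 − 21} = 1/1048576.
By linearity: E[X] = C(58, 7) · 2^{1 − 21} = 300674088 · 1/1048576 = 37584261/131072.
Numerically: E[X] ≈ 286.745155.

E[X] = C(58,7)·2^(1−C(7,2)) = 37584261/131072 ≈ 286.745155.


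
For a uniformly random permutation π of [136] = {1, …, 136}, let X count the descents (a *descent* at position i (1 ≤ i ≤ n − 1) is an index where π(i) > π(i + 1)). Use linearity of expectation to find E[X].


Write X = Σ X_I over i = 1, …, 135, with X_I the indicator of one descent.
There are 135 indicators.
For each fixed i, the pair (π(i), π(i+1)) is a uniformly random ordered pair of distinct values from {1, …, 136}; by symmetry P[π(i) > π(i+1)] = 1/2.
By linearity: E[X] = 135 · (1/2) = (136 − 1) · (1/2) = 135/2 ≈ 67.50000.

E[X] = 135/2 = 67.50000.


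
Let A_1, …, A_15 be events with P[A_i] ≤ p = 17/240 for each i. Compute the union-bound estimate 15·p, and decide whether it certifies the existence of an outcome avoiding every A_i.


Union bound: P[∪_{i=1}^{15} A_i] ≤ Σ_i P[A_i] ≤ 15·p = 15·(17/240) = 17/16.
Numerically: 17/16 ≈ 1.062500.
Is 17/16 < 1? NO.
Since the bound 17/16 is ≥ 1, the union bound is uninformative here; it does NOT by itself certify existence.

15·p = 17/16 ≈ 1.062500; existence NOT certified by the union bound.


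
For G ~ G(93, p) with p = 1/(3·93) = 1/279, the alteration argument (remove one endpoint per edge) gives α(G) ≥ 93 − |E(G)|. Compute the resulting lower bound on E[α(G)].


E[|E(G)|] = C(93, 2)·p = 4278 · (1/279) = 46/3.
E[α(G)] ≥ n − E[|E(G)|] = 93 − 46/3 = 233/3.
Numerically: ≈ 77.66667.
(This is only a lower bound; the true E[α(G)] may be larger.)

E[α(G)] ≥ 233/3 ≈ 77.66667.


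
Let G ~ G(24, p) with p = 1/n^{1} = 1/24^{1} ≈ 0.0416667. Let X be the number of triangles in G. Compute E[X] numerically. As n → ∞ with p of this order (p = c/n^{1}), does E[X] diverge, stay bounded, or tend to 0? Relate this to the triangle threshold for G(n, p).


Number of potential triangles: C(24, 3) = 2024.
Each occurs with probability p³ ≈ (0.0416667)³ ≈ 7.23379630e-05.
By linearity: E[X] = C(24, 3)·p³ ≈ 2024 · 7.23379630e-05 ≈ 0.146412.
Here α = 1, so p = 1/n is exactly at the triangle threshold p ~ 1/n. Asymptotically E[X] → c³/6 = 1³/6 = 1/6 ≈ 0.166667, a bounded constant. In this regime the triangle count is asymptotically Poisson(c³/6).

E[X] ≈ 0.146412; in regime p = Θ(1/n^{1}) E[X] stays bounded (at the triangle threshold p ~ 1/n).


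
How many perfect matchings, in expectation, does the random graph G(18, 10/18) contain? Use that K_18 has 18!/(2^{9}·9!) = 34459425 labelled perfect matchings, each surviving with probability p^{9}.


K_18 has 18!/(2^{9}·9!) = 34459425 labelled perfect matchings.
For each such perfect matching H, let X_H = 1 if all 9 edges of H are present in G. Then P[X_H = 1] = p^{9} = (5/9)^{9} = 1953125/387420489.
By linearity of expectation: E[X] = Σ_H E[X_H] = 34459425 · p^{9} = 34459425 · 1953125/387420489 = 830908203125/4782969.
Numerically: E[X] ≈ 1.7372e+05.

E[X] = 34459425 · (5/9)^{9} = 830908203125/4782969 ≈ 1.7372e+05.


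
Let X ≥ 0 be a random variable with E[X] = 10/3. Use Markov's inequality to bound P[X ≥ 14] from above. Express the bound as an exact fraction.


μ = E[X] = 10/3, a = 14.
Markov: P[X ≥ 14] ≤ μ/a = (10/3)/14 = 5/21.
Numerically: ≈ 0.238095.
(Since a = 14 > μ = 3.333333, the bound 5/21 is < 1 and informative.)

P[X ≥ 14] ≤ 5/21 ≈ 0.238095.


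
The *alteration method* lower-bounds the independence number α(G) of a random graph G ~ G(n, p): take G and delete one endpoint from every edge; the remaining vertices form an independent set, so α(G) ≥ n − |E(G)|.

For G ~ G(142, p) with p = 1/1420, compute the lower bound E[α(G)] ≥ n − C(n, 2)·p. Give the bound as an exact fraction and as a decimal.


E[|E(G)|] = C(142, 2)·p = 10011 · (1/1420) = 141/20.
E[α(G)] ≥ n − E[|E(G)|] = 142 − 141/20 = 2699/20.
Numerically: ≈ 134.9500.
(This is only a lower bound; the true E[α(G)] may be larger.)

E[α(G)] ≥ 2699/20 ≈ 134.9500.


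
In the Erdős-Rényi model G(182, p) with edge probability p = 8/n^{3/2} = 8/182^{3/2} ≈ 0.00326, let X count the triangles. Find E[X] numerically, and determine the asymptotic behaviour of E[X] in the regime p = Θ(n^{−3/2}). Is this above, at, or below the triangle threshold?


Number of potential triangles: C(182, 3) = 988260.
Each occurs with probability p³ ≈ (0.00326)³ ≈ 3.45899e-08.
By linearity: E[X] = C(182, 3)·p³ ≈ 988260 · 3.45899e-08 ≈ 0.034.
Since α = 3/2 > 1, p = c/n^{3/2} = o(1/n) is below the triangle threshold p ~ 1/n. Asymptotically E[X] ~ (c³/6)·n^{3(1−α)} = (8³/6)·n^{-1.5} → 0, so by Markov's inequality G has no triangles w.h.p.

E[X] ≈ 0.034; in regime p = Θ(1/n^{3/2}) E[X] tends to 0 (below the triangle threshold p ~ 1/n).


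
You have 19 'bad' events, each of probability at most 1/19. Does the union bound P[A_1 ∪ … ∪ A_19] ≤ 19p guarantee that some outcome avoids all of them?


Union bound: P[∪_{i=1}^{19} A_i] ≤ Σ_i P[A_i] ≤ 19·p = 19·(1/19) = 1.
Numerically: 1 ≈ 1.00000.
Is 1 < 1? NO.
Since the bound 1 is ≥ 1, the union bound is uninformative here; it does NOT by itself certify existence.

19·p = 1 ≈ 1.00000; existence NOT certified by the union bound.


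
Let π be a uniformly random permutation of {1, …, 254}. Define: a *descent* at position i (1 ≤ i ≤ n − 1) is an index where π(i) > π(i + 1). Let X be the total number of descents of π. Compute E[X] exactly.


Write X = Σ X_I over i = 1, …, 253, with X_I the indicator of one descent.
There are 253 indicators.
For each fixed i, the pair (π(i), π(i+1)) is a uniformly random ordered pair of distinct values from {1, …, 254}; by symmetry P[π(i) > π(i+1)] = 1/2.
By linearity: E[X] = 253 · (1/2) = (254 − 1) · (1/2) = 253/2 ≈ 126.500000.

E[X] = 253/2 = 126.500000.


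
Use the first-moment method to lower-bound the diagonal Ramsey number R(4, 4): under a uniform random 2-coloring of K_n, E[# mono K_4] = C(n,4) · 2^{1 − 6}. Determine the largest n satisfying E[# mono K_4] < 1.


We need C(n, 4) · 2^{1 − 6} < 1, i.e. C(n, 4) < 2^{6 − 1} = 32.
Check values of n near the boundary:
  n = 4: C(4, 4) = 1; 1 < 32? YES
  n = 5: C(5, 4) = 5; 5 < 32? YES
  n = 6: C(6, 4) = 15; 15 < 32? YES
  n = 7: C(7, 4) = 35; 35 < 32? NO
The largest n with C(n, 4) < 32 is n = 6 (where E[X] = 15/32 ≈ 0.469). Hence R(4, 4) > 6, i.e. R(4, 4) ≥ 7.

Largest n = 6; hence R(4, 4) > 6.


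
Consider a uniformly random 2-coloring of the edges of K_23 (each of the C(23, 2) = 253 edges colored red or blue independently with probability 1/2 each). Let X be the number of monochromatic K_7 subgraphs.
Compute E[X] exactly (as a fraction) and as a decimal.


Let X = Σ_S X_S over the C(23, 7) = 245157 subsets S of size 7, where X_S = 1 if the K_7 on S is monochromatic.
For a fixed S, the K_7 on S has C(7, 2) = 21 edges. P[all 21 edges red] = (1/2)^21, and likewise for blue, so P[monochromatic] = 2·(1/2)^21 = 2^{1 − 21} = 1/1048576.
By linearity of expectation: E[X] = C(23, 7) · 2^{1 − 21} = 245157 · 1/1048576 = 245157/1048576.
Numerically: E[X] ≈ 0.233800.

E[X] = C(23,7)·2^(1−C(7,2)) = 245157/1048576 ≈ 0.233800.


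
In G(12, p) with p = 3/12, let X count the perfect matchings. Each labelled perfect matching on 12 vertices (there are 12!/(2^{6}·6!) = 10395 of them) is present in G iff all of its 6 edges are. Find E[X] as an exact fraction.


K_12 has 12!/(2^{6}·6!) = 10395 labelled perfect matchings.
For each such perfect matching H, let X_H = 1 if all 6 edges of H are present in G. Then P[X_H = 1] = p^{6} = (1/4)^{6} = 1/4096.
By linearity: E[X] = Σ_H E[X_H] = 10395 · p^{6} = 10395 · 1/4096 = 10395/4096.
Numerically: E[X] ≈ 2.54.

E[X] = 10395 · (1/4)^{6} = 10395/4096 ≈ 2.54.


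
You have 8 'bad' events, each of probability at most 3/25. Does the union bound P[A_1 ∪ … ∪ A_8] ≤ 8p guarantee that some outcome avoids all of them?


Union bound: P[∪_{i=1}^{8} A_i] ≤ Σ_i P[A_i] ≤ 8·p = 8·(3/25) = 24/25.
Numerically: 24/25 ≈ 0.960000.
Is 24/25 < 1? YES.
Since P[∪ A_i] ≤ 24/25 < 1, the complement has P[∩ A_i^c] ≥ 1 − 24/25 = 1/25 > 0, so some outcome avoids every A_i.

8·p = 24/25 ≈ 0.960000; existence CERTIFIED by the union bound.


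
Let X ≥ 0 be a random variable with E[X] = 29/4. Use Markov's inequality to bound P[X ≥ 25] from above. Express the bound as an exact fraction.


μ = E[X] = 29/4, a = 25.
Markov: P[X ≥ 25] ≤ μ/a = (29/4)/25 = 29/100.
Numerically: ≈ 0.290000.
(Since a = 25 > μ = 7.250000, the bound 29/100 is < 1 and informative.)

P[X ≥ 25] ≤ 29/100 ≈ 0.290000.


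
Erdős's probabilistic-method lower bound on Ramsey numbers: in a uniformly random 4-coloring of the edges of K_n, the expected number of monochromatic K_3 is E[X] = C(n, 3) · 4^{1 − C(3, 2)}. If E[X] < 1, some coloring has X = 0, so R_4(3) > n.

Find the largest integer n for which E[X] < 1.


We need C(n, 3) · 4^{1 − 3} < 1, i.e. C(n, 3) < 4^{3 − 1} = 16.
Check values of n near the boundary:
  n = 3: C(3, 3) = 1; 1 < 16? YES
  n = 4: C(4, 3) = 4; 4 < 16? YES
  n = 5: C(5, 3) = 10; 10 < 16? YES
  n = 6: C(6, 3) = 20; 20 < 16? NO
  n = 7: C(7, 3) = 35; 35 < 16? NO
The largest n with C(n, 3) < 16 is n = 5 (where E[X] = 5/8 ≈ 0.625). Hence R_4(3) > 5, i.e. R_4(3) ≥ 6.

Largest n = 5; hence R_4(3) > 5.


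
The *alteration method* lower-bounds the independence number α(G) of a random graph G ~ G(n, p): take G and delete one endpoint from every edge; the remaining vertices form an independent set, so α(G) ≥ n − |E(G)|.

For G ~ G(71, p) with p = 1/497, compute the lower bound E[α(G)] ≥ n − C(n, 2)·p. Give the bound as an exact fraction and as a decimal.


E[|E(G)|] = C(71, 2)·p = 2485 · (1/497) = 5.
E[α(G)] ≥ n − E[|E(G)|] = 71 − 5 = 66.
Numerically: ≈ 66.000.
(This is only a lower bound; the true E[α(G)] may be larger.)

E[α(G)] ≥ 66 ≈ 66.000.


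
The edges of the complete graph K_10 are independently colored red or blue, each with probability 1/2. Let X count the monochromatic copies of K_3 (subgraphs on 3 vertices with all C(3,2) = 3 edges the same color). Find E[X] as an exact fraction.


Let X = Σ_S X_S over the C(10, 3) = 120 subsets S of size 3, where X_S = 1 if the K_3 on S is monochromatic.
For a fixed S, the K_3 on S has C(3, 2) = 3 edges. P[all 3 edges red] = (1/2)^3, and likewise for blue, so P[monochromatic] = 2·(1/2)^3 = 2^{1 − 3} = 1/4.
Summing: E[X] = C(10, 3) · 2^{1 − 3} = 120 · 1/4 = 30.
Numerically: E[X] ≈ 30.0000.

E[X] = C(10,3)·2^(1−C(3,2)) = 30 ≈ 30.0000.


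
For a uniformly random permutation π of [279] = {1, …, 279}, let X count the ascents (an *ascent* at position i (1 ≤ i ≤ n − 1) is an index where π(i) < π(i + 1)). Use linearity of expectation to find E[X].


Write X = Σ X_I over i = 1, …, 278, with X_I the indicator of one ascent.
There are 278 indicators.
For each fixed i, the pair (π(i), π(i+1)) is a uniformly random ordered pair of distinct values from {1, …, 279}; by symmetry P[π(i) < π(i+1)] = 1/2.
By linearity: E[X] = 278 · (1/2) = (279 − 1) · (1/2) = 139 ≈ 139.00000.

E[X] = 139 = 139.00000.


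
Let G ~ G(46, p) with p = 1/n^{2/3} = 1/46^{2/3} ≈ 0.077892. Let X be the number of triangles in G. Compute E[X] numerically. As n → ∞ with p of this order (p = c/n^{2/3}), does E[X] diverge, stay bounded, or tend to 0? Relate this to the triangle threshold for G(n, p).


Number of potential triangles: C(46, 3) = 15180.
Each occurs with probability p³ ≈ (0.077892)³ ≈ 4.7258979e-04.
By linearity: E[X] = C(46, 3)·p³ ≈ 15180 · 4.7258979e-04 ≈ 7.17391.
Since α = 2/3 < 1, p = c/n^{2/3} ≫ 1/n is above the triangle threshold p ~ 1/n. Asymptotically E[X] ~ (c³/6)·n^{3(1−α)} = (1³/6)·n^{1} → ∞; triangles are abundant w.h.p.

E[X] ≈ 7.17391; in regime p = Θ(1/n^{2/3}) E[X] diverges (above the triangle threshold p ~ 1/n).


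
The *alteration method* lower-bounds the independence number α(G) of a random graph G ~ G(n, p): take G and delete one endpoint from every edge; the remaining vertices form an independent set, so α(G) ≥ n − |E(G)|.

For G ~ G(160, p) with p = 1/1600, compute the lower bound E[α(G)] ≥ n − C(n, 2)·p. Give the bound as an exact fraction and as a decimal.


E[|E(G)|] = C(160, 2)·p = 12720 · (1/1600) = 159/20.
E[α(G)] ≥ n − E[|E(G)|] = 160 − 159/20 = 3041/20.
Numerically: ≈ 152.05000.
(This is only a lower bound; the true E[α(G)] may be larger.)

E[α(G)] ≥ 3041/20 ≈ 152.05000.


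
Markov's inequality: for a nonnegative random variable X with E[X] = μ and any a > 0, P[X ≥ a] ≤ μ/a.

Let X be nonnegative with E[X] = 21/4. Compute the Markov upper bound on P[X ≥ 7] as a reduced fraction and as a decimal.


μ = E[X] = 21/4, a = 7.
Markov: P[X ≥ 7] ≤ μ/a = (21/4)/7 = 3/4.
Numerically: ≈ 0.750.
(Since a = 7 > μ = 5.250, the bound 3/4 is < 1 and informative.)

P[X ≥ 7] ≤ 3/4 ≈ 0.750.


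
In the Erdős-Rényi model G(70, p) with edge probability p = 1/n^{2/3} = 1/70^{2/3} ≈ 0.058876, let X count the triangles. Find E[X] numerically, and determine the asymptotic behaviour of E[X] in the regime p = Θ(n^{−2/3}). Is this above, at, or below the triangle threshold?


Number of potential triangles: C(70, 3) = 54740.
Each occurs with probability p³ ≈ (0.058876)³ ≈ 2.0408163e-04.
By linearity: E[X] = C(70, 3)·p³ ≈ 54740 · 2.0408163e-04 ≈ 11.17143.
Since α = 2/3 < 1, p = c/n^{2/3} ≫ 1/n is above the triangle threshold p ~ 1/n. Asymptotically E[X] ~ (c³/6)·n^{3(1−α)} = (1³/6)·n^{1} → ∞; triangles are abundant w.h.p.

E[X] ≈ 11.17143; in regime p = Θ(1/n^{2/3}) E[X] diverges (above the triangle threshold p ~ 1/n).


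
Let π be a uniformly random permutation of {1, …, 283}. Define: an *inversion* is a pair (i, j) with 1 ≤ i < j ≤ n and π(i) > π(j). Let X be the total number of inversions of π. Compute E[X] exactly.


Write X = Σ X_I over the C(283, 2) = 39903 pairs i < j, with X_I the indicator of one inversion.
There are 39903 indicators.
For each fixed pair i < j, the values π(i) and π(j) are two distinct elements of {1, …, 283} in uniformly random order; by symmetry P[π(i) > π(j)] = 1/2.
By linearity: E[X] = 39903 · (1/2) = C(283, 2) · (1/2) = 39903/2 = 39903/2 ≈ 19951.50000.

E[X] = 39903/2 = 19951.50000.


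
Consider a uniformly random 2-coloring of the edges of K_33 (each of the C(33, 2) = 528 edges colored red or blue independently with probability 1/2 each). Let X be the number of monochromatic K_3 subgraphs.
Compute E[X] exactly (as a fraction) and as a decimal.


Let X = Σ_S X_S over the C(33, 3) = 5456 subsets S of size 3, where X_S = 1 if the K_3 on S is monochromatic.
For a fixed S, the K_3 on S has C(3, 2) = 3 edges. P[all 3 edges red] = (1/2)^3, and likewise for blue, so P[monochromatic] = 2·(1/2)^3 = 2^{1 − 3} = 1/4.
Summing: E[X] = C(33, 3) · 2^{1 − 3} = 5456 · 1/4 = 1364.
Numerically: E[X] ≈ 1364.00000.

E[X] = C(33,3)·2^(1−C(3,2)) = 1364 ≈ 1364.00000.


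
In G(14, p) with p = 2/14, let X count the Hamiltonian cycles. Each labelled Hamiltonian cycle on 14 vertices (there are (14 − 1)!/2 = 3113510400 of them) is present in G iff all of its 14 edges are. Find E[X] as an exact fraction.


K_14 has (14 − 1)!/2 = 3113510400 labelled Hamiltonian cycles.
For each such Hamiltonian cycle H, let X_H = 1 if all 14 edges of H are present in G. Then P[X_H = 1] = p^{14} = (1/7)^{14} = 1/678223072849.
Summing the indicators: E[X] = Σ_H E[X_H] = 3113510400 · p^{14} = 3113510400 · 1/678223072849 = 444787200/96889010407.
Numerically: E[X] ≈ 0.0045907.

E[X] = 3113510400 · (1/7)^{14} = 444787200/96889010407 ≈ 0.0045907.


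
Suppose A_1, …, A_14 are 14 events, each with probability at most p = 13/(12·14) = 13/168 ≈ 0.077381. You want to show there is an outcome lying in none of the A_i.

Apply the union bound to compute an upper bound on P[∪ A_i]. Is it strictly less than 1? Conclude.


Union bound: P[∪_{i=1}^{14} A_i] ≤ Σ_i P[A_i] ≤ 14·p = 14·(13/168) = 13/12.
Numerically: 13/12 ≈ 1.083333.
Is 13/12 < 1? NO.
Since the bound 13/12 is ≥ 1, the union bound is uninformative here; it does NOT by itself certify existence.

14·p = 13/12 ≈ 1.083333; existence NOT certified by the union bound.


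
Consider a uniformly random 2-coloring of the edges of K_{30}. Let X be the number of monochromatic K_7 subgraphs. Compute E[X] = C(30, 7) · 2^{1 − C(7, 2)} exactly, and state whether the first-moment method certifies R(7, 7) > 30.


E[X] = C(30, 7) · 2^{1 − 21} = 2035800 · 2^{−20} = 2035800/1048576.
As a reduced fraction: E[X] = 254475/131072 ≈ 1.94149.
Is E[X] < 1? NO.
Since E[X] ≥ 1, the first-moment bound is inconclusive at n = 30; it does NOT by itself certify R(7, 7) > 30.

E[X] = 254475/131072 ≈ 1.94149; E[X] ≥ 1; first-moment method inconclusive here.


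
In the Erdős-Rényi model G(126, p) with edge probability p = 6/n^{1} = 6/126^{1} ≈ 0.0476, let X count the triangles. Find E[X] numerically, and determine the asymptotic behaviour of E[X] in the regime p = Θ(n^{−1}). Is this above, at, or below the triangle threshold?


Number of potential triangles: C(126, 3) = 325500.
Each occurs with probability p³ ≈ (0.0476)³ ≈ 1.07980e-04.
By linearity: E[X] = C(126, 3)·p³ ≈ 325500 · 1.07980e-04 ≈ 35.147.
Here α = 1, so p = 6/n is exactly at the triangle threshold p ~ 1/n. Asymptotically E[X] → c³/6 = 6³/6 = 36 ≈ 36.000, a bounded constant. In this regime the triangle count is asymptotically Poisson(c³/6).

E[X] ≈ 35.147; in regime p = Θ(1/n^{1}) E[X] stays bounded (at the triangle threshold p ~ 1/n).


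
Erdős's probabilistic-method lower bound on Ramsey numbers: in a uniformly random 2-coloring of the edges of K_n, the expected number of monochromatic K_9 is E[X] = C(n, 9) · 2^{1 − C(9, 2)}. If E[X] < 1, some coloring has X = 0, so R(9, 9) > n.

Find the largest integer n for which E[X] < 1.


We need C(n, 9) · 2^{1 − 36} < 1, i.e. C(n, 9) < 2^{36 − 1} = 34359738368.
Check values of n near the boundary:
  n = 61: C(61, 9) = 17341763505; 17341763505 < 34359738368? YES
  n = 62: C(62, 9) = 20286591270; 20286591270 < 34359738368? YES
  n = 63: C(63, 9) = 23667689815; 23667689815 < 34359738368? YES
  n = 64: C(64, 9) = 27540584512; 27540584512 < 34359738368? YES
  n = 65: C(65, 9) = 31966749880; 31966749880 < 34359738368? YES
  n = 66: C(66, 9) = 37014131440; 37014131440 < 34359738368? NO
  n = 67: C(67, 9) = 42757703560; 42757703560 < 34359738368? NO
The largest n with C(n, 9) < 34359738368 is n = 65 (where E[X] = 3995843735/4294967296 ≈ 0.930355). Hence R(9, 9) > 65, i.e. R(9, 9) ≥ 66.

Largest n = 65; hence R(9, 9) > 65.


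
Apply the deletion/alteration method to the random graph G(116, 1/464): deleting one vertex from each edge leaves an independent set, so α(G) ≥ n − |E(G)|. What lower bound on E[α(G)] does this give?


E[|E(G)|] = C(116, 2)·p = 6670 · (1/464) = 115/8.
E[α(G)] ≥ n − E[|E(G)|] = 116 − 115/8 = 813/8.
Numerically: ≈ 101.625.
(This is only a lower bound; the true E[α(G)] may be larger.)

E[α(G)] ≥ 813/8 ≈ 101.625.


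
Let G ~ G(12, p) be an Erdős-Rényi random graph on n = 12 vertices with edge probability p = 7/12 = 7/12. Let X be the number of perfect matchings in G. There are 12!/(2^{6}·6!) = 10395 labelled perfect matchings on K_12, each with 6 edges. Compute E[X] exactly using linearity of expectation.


K_12 has 12!/(2^{6}·6!) = 10395 labelled perfect matchings.
For each such perfect matching H, let X_H = 1 if all 6 edges of H are present in G. Then P[X_H = 1] = p^{6} = (7/12)^{6} = 117649/2985984.
By linearity: E[X] = Σ_H E[X_H] = 10395 · p^{6} = 10395 · 117649/2985984 = 45294865/110592.
Numerically: E[X] ≈ 409.57.

E[X] = 10395 · (7/12)^{6} = 45294865/110592 ≈ 409.57.


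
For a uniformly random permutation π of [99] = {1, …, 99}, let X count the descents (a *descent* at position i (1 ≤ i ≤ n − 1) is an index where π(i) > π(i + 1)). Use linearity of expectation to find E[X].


Write X = Σ X_I over i = 1, …, 98, with X_I the indicator of one descent.
There are 98 indicators.
For each fixed i, the pair (π(i), π(i+1)) is a uniformly random ordered pair of distinct values from {1, …, 99}; by symmetry P[π(i) > π(i+1)] = 1/2.
By linearity: E[X] = 98 · (1/2) = (99 − 1) · (1/2) = 49 ≈ 49.000.

E[X] = 49 = 49.000.


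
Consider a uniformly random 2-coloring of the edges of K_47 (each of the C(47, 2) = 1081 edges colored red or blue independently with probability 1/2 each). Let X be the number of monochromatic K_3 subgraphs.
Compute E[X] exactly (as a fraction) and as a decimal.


Let X = Σ_S X_S over the C(47, 3) = 16215 subsets S of size 3, where X_S = 1 if the K_3 on S is monochromatic.
For a fixed S, the K_3 on S has C(3, 2) = 3 edges. P[all 3 edges red] = (1/2)^3, and likewise for blue, so P[monochromatic] = 2·(1/2)^3 = 2^{1 − 3} = 1/4.
Summing: E[X] = C(47, 3) · 2^{1 − 3} = 16215 · 1/4 = 16215/4.
Numerically: E[X] ≈ 4053.75000.

E[X] = C(47,3)·2^(1−C(3,2)) = 16215/4 ≈ 4053.75000.


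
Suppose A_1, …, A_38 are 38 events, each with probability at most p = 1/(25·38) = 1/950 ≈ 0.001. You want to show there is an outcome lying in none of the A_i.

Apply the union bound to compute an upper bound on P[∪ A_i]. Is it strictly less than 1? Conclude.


Union bound: P[∪_{i=1}^{38} A_i] ≤ Σ_i P[A_i] ≤ 38·p = 38·(1/950) = 1/25.
Numerically: 1/25 ≈ 0.040.
Is 1/25 < 1? YES.
Since P[∪ A_i] ≤ 1/25 < 1, the complement has P[∩ A_i^c] ≥ 1 − 1/25 = 24/25 > 0, so some outcome avoids every A_i.

38·p = 1/25 ≈ 0.040; existence CERTIFIED by the union bound.


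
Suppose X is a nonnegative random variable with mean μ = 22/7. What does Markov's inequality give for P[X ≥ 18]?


μ = E[X] = 22/7, a = 18.
Markov: P[X ≥ 18] ≤ μ/a = (22/7)/18 = 11/63.
Numerically: ≈ 0.17460.
(Since a = 18 > μ = 3.14286, the bound 11/63 is < 1 and informative.)

P[X ≥ 18] ≤ 11/63 ≈ 0.17460.


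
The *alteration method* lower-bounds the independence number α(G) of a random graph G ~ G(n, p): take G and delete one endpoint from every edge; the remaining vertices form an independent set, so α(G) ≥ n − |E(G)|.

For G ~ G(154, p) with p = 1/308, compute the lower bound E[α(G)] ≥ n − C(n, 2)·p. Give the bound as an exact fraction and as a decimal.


E[|E(G)|] = C(154, 2)·p = 11781 · (1/308) = 153/4.
E[α(G)] ≥ n − E[|E(G)|] = 154 − 153/4 = 463/4.
Numerically: ≈ 115.7500.
(This is only a lower bound; the true E[α(G)] may be larger.)

E[α(G)] ≥ 463/4 ≈ 115.7500.


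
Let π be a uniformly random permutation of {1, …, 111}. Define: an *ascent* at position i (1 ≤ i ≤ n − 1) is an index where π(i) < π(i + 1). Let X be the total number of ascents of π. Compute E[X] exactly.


Write X = Σ X_I over i = 1, …, 110, with X_I the indicator of one ascent.
There are 110 indicators.
For each fixed i, the pair (π(i), π(i+1)) is a uniformly random ordered pair of distinct values from {1, …, 111}; by symmetry P[π(i) < π(i+1)] = 1/2.
By linearity: E[X] = 110 · (1/2) = (111 − 1) · (1/2) = 55 ≈ 55.000000.

E[X] = 55 = 55.000000.


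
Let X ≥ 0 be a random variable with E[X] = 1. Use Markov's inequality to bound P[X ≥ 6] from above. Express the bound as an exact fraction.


μ = E[X] = 1, a = 6.
Markov: P[X ≥ 6] ≤ μ/a = (1)/6 = 1/6.
Numerically: ≈ 0.166667.
(Since a = 6 > μ = 1.000000, the bound 1/6 is < 1 and informative.)

P[X ≥ 6] ≤ 1/6 ≈ 0.166667.


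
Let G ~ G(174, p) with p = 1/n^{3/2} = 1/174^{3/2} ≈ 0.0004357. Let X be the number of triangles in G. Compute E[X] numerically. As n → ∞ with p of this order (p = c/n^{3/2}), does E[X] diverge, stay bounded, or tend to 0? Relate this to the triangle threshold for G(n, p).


Number of potential triangles: C(174, 3) = 862924.
Each occurs with probability p³ ≈ (0.0004357)³ ≈ 8.270436e-11.
By linearity: E[X] = C(174, 3)·p³ ≈ 862924 · 8.270436e-11 ≈ 0.0001.
Since α = 3/2 > 1, p = c/n^{3/2} = o(1/n) is below the triangle threshold p ~ 1/n. Asymptotically E[X] ~ (c³/6)·n^{3(1−α)} = (1³/6)·n^{-1.5} → 0, so by Markov's inequality G has no triangles w.h.p.

E[X] ≈ 0.0001; in regime p = Θ(1/n^{3/2}) E[X] tends to 0 (below the triangle threshold p ~ 1/n).


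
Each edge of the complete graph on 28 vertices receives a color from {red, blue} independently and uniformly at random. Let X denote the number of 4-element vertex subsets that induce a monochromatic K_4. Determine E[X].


Let X = Σ_S X_S over the C(28, 4) = 20475 subsets S of size 4, where X_S = 1 if the K_4 on S is monochromatic.
For a fixed S, the K_4 on S has C(4, 2) = 6 edges. P[all 6 edges red] = (1/2)^6, and likewise for blue, so P[monochromatic] = 2·(1/2)^6 = 2^{1 − 6} = 1/32.
Summing: E[X] = C(28, 4) · 2^{1 − 6} = 20475 · 1/32 = 20475/32.
Numerically: E[X] ≈ 639.844.

E[X] = C(28,4)·2^(1−C(4,2)) = 20475/32 ≈ 639.844.


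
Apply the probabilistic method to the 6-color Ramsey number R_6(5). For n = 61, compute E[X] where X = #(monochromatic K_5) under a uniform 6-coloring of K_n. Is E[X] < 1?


E[X] = C(61, 5) · 6^{1 − 10} = 5949147 · 6^{−9} = 5949147/10077696.
As a reduced fraction: E[X] = 1983049/3359232 ≈ 0.59033.
Is E[X] < 1? YES.
Since E[X] < 1, there exists a 6-coloring of K_{61} with no monochromatic K_5; hence R_6(5) > 61.

E[X] = 1983049/3359232 ≈ 0.59033; E[X] < 1, so R_6(5) > 61.


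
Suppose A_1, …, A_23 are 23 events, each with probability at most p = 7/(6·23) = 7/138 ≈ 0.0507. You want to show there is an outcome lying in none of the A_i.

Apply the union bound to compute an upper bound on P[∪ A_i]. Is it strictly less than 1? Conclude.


Union bound: P[∪_{i=1}^{23} A_i] ≤ Σ_i P[A_i] ≤ 23·p = 23·(7/138) = 7/6.
Numerically: 7/6 ≈ 1.1667.
Is 7/6 < 1? NO.
Since the bound 7/6 is ≥ 1, the union bound is uninformative here; it does NOT by itself certify existence.

23·p = 7/6 ≈ 1.1667; existence NOT certified by the union bound.


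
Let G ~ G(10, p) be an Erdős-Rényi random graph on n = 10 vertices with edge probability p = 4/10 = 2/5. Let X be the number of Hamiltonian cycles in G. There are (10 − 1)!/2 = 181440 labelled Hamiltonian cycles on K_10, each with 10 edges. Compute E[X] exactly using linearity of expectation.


K_10 has (10 − 1)!/2 = 181440 labelled Hamiltonian cycles.
For each such Hamiltonian cycle H, let X_H = 1 if all 10 edges of H are present in G. Then P[X_H = 1] = p^{10} = (2/5)^{10} = 1024/9765625.
By linearity: E[X] = Σ_H E[X_H] = 181440 · p^{10} = 181440 · 1024/9765625 = 37158912/1953125.
Numerically: E[X] ≈ 19.0254.

E[X] = 181440 · (2/5)^{10} = 37158912/1953125 ≈ 19.0254.


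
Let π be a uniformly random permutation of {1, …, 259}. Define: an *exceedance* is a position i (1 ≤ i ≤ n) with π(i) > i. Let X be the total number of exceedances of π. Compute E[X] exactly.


Write X = Σ_{i=1}^{259} X_i, where X_i = 1_{π(i) > i}.
For each fixed i, π(i) is uniform over {1, …, 259} (marginal of a uniform permutation), so P[π(i) > i] = (n − i)/n. Summing: Σ_{i=1}^{259} (n − i)/n = (0 + 1 + … + 258)/259 = 259(259 − 1)/(2·259) = (259 − 1)/2.
Hence E[X] = Σ_{i=1}^{259} (259 − i)/259 = 129 ≈ 129.000.

E[X] = 129 = 129.000.


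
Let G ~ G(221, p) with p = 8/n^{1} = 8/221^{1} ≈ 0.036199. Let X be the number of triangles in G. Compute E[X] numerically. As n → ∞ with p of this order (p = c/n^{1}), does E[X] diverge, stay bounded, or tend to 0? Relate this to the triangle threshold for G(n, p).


Number of potential triangles: C(221, 3) = 1774630.
Each occurs with probability p³ ≈ (0.036199)³ ≈ 4.7434370e-05.
By linearity: E[X] = C(221, 3)·p³ ≈ 1774630 · 4.7434370e-05 ≈ 84.17846.
Here α = 1, so p = 8/n is exactly at the triangle threshold p ~ 1/n. Asymptotically E[X] → c³/6 = 8³/6 = 256/3 ≈ 85.33333, a bounded constant. In this regime the triangle count is asymptotically Poisson(c³/6).

E[X] ≈ 84.17846; in regime p = Θ(1/n^{1}) E[X] stays bounded (at the triangle threshold p ~ 1/n).


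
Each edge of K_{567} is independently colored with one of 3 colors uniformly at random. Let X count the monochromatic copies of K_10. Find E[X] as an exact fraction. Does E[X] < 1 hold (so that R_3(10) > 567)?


E[X] = C(567, 10) · 3^{1 − 45} = 873787071273467749398 · 3^{−44} = 873787071273467749398/984770902183611232881.
As a reduced fraction: E[X] = 10787494707079848758/12157665459056928801 ≈ 0.8872998.
Is E[X] < 1? YES.
Since E[X] < 1, there exists a 3-coloring of K_{567} with no monochromatic K_10; hence R_3(10) > 567.

E[X] = 10787494707079848758/12157665459056928801 ≈ 0.8872998; E[X] < 1, so R_3(10) > 567.
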